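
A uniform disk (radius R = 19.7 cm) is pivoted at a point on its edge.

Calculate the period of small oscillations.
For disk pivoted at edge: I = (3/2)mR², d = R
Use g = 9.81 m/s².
I/m = (3/2)R² = 0.05821 m²; d = R = 0.197 m
T = 2π√((3/2)R²/(gR)) = 2π√(3R/(2g)) = 1.09 s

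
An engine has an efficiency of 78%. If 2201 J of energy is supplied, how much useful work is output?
W_out = η × W_in = 0.78 × 2201 = 1716.8 J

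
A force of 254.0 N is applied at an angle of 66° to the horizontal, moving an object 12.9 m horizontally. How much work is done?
W = Fd cosθ = 254.0×12.9×cos(66°) = 1332.7 J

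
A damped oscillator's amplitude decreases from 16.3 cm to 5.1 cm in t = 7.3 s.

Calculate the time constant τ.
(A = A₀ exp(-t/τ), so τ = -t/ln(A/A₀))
A/A₀ = 5.1/16.3 = 0.3129; ln(A/A₀) = -1.162
τ = −t/ln(A/A₀) = −7.3/-1.162 = 6.283 s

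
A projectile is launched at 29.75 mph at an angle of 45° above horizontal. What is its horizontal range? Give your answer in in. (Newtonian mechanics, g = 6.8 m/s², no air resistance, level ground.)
R = v₀² sin(2θ) / g (with unit conversion) = 1024.0 in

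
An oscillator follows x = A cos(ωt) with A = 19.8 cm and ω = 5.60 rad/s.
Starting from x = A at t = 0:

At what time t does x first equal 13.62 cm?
cos(ωt) = x/A = 13.62/19.8 = 0.6879
ωt = arccos(0.6879) = 0.8122 rad
t = 0.8122/5.6 = 0.145 s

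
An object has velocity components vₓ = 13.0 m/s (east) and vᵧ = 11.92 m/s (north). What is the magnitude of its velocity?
|v| = √(vₓ² + vᵧ²) = √(13.0² + 11.92²) = √(311.086) = 17.64 m/s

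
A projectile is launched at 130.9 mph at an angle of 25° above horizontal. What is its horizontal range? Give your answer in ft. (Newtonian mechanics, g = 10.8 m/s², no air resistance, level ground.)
R = v₀² sin(2θ) / g (with unit conversion) = 796.9 ft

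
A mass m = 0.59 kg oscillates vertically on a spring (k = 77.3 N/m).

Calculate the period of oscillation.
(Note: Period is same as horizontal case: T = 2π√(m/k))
T = 2π√(m/k) = 2π√(0.59/77.3) = 0.5489 s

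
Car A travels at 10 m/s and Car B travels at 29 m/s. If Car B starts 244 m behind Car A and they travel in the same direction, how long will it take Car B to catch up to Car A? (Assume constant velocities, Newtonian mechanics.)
Relative speed: v_rel = 29 - 10 = 19 m/s
Time to catch: t = d₀/v_rel = 244/19 = 12.84 s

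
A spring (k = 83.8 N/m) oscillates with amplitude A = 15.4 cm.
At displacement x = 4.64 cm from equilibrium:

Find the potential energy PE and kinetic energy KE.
E_total = ½kA² = ½×83.8×(0.154)² = 0.9937 J
PE = ½kx² = ½×83.8×(0.0464)² = 0.09021 J
KE = E_total − PE = 0.9035 J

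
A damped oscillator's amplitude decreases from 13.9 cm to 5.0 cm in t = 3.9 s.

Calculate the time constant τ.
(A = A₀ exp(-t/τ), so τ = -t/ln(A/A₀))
A/A₀ = 5.0/13.9 = 0.3597; ln(A/A₀) = -1.022
τ = −t/ln(A/A₀) = −3.9/-1.022 = 3.814 s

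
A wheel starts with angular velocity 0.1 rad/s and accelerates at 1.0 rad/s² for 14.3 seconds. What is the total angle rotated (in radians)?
θ = ω₀t + ½αt² = 0.1×14.3 + ½×1.0×14.3² = 103.68 rad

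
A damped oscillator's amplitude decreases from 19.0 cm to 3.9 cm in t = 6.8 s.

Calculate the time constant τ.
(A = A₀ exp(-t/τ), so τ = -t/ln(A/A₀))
A/A₀ = 3.9/19.0 = 0.2053; ln(A/A₀) = -1.583
τ = −t/ln(A/A₀) = −6.8/-1.583 = 4.294 s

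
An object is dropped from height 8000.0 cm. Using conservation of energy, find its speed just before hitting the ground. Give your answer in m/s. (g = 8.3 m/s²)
mgh = ½mv² → v = √(2gh) = √(2×8.3×80) = 36.44 m/s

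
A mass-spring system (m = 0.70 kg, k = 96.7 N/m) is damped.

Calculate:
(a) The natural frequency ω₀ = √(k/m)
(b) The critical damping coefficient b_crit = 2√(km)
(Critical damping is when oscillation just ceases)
ω₀ = √(k/m) = √(96.7/0.7) = 11.75 rad/s
b_crit = 2√(km) = 2√(96.7×0.7) = 16.45 kg/s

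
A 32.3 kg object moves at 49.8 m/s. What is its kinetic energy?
KE = ½mv² = ½×32.3×49.8² = 40052.65 J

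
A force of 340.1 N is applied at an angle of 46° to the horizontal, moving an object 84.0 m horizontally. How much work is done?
W = Fd cosθ = 340.1×84.0×cos(46°) = 19845.0 J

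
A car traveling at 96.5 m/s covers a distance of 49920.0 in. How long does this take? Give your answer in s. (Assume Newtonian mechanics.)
t = d/v (with unit conversion) = 13.14 s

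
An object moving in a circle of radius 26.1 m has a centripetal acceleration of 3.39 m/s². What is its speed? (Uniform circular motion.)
v = √(a_c × r) = √(3.39 × 26.1) = 9.41 m/s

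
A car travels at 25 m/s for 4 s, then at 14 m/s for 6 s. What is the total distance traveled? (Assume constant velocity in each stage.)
d₁ = v₁t₁ = 25 × 4 = 100 m
d₂ = v₂t₂ = 14 × 6 = 84 m
d_total = 100 + 84 = 184 m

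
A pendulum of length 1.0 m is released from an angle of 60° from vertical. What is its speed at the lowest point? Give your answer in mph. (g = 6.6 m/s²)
h = L(1 − cosθ) = 1.0×(1 − cos60°) = 0.5 m
v = √(2gh) = √(2×6.6×0.5) = 2.569 m/s = 5.747 mph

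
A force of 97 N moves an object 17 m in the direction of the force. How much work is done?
W = Fd = 97×17 = 1649.0 J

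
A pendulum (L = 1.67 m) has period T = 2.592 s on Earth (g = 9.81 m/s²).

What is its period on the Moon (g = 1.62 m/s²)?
T = 2π√(L/g), so T_moon/T_earth = √(g_earth/g_moon)
T_moon = 2π√(1.67/1.62) = 6.379 s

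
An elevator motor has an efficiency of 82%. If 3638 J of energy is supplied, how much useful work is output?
W_out = η × W_in = 0.82 × 3638 = 2983.2 J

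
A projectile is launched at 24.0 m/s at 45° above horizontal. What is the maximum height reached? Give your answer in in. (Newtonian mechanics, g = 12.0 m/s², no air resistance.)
H = v₀²sin²(θ)/(2g) (with unit conversion) = 472.4 in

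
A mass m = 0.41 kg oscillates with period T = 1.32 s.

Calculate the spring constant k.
T = 2π√(m/k) → k = m(2π/T)² = 0.41×(2π/1.32)² = 9.29 N/m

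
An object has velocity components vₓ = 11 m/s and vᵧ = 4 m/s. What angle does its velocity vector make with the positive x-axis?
θ = arctan(vᵧ/vₓ) = arctan(4/11) = 19.98°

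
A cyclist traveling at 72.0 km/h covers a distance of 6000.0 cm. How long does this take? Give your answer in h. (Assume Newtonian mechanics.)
t = d/v (with unit conversion) = 0.0008333 h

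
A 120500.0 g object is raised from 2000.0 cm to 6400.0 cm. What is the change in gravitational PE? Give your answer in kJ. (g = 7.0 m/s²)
ΔPE = mg(h₂ − h₁) = 120.5 kg × 7.0 m/s² × (64 − 20) m = 3.711e+04 J = 37.11 kJ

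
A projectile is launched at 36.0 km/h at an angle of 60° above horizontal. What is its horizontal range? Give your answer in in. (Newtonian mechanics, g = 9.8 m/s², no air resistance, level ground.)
R = v₀² sin(2θ) / g (with unit conversion) = 347.9 in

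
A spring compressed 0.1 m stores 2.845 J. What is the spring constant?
PE = ½kx² → k = 2PE/x² = 2×2.845/0.1² = 569.0 N/m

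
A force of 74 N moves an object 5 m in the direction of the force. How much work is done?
W = Fd = 74×5 = 370.0 J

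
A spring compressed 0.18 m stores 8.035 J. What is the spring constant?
PE = ½kx² → k = 2PE/x² = 2×8.035/0.18² = 496.0 N/m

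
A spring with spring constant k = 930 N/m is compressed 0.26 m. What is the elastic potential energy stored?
PE = ½kx² = ½×930×0.26² = 31.43 J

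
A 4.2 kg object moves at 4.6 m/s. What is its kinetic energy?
KE = ½mv² = ½×4.2×4.6² = 44.436 J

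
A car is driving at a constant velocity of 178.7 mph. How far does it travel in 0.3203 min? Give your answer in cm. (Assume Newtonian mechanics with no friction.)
d = vt (with unit conversion) = 153500.0 cm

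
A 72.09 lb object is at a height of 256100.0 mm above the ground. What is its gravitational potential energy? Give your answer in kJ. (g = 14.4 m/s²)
PE = mgh = 32.7 kg × 14.4 m/s² × 256.1 m = 1.206e+05 J = 120.6 kJ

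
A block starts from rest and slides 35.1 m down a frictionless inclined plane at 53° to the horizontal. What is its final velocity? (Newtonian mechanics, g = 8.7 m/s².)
a = g sin(θ) = 8.7 × sin(53°) = 6.95 m/s²
v = √(2ad) = √(2 × 6.95 × 35.1) = 22.09 m/s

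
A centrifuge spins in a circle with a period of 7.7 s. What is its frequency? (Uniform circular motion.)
f = 1/T = 1/7.7 = 0.1299 Hz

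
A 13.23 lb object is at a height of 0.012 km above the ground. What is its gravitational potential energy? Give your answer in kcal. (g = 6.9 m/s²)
PE = mgh = 6.001 kg × 6.9 m/s² × 12 m = 496.9 J = 0.1188 kcal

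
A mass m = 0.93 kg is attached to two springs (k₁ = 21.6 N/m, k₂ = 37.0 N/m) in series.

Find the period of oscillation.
k_eq = k₁k₂/(k₁+k₂) = 13.64 N/m
T = 2π√(m/k_eq) = 2π√(0.93/13.64) = 1.641 s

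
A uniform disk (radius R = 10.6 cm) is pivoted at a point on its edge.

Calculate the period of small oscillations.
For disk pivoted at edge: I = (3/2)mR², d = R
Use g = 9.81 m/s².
I/m = (3/2)R² = 0.01685 m²; d = R = 0.106 m
T = 2π√((3/2)R²/(gR)) = 2π√(3R/(2g)) = 0.7999 s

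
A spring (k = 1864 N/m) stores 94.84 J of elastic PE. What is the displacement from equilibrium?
PE = ½kx² → x = √(2PE/k) = √(2×94.84/1864) = 0.319 m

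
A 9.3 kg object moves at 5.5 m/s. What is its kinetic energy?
KE = ½mv² = ½×9.3×5.5² = 140.6625 J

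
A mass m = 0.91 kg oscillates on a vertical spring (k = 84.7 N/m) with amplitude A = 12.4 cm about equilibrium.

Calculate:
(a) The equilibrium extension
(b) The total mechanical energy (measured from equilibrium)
x_eq = mg/k = 0.91×9.81/84.7 = 0.1054 m = 10.54 cm
E = ½kA² = ½×84.7×(0.124)² = 0.6512 J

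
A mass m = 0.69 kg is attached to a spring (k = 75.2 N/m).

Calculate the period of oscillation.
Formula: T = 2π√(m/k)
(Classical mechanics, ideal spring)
T = 2π√(m/k) = 2π√(0.69/75.2) = 0.6019 s; f = 1/T = 1.662 Hz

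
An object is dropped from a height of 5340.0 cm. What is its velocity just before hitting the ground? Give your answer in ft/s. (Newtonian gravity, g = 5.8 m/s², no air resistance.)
v = √(2gh) (with unit conversion) = 81.66 ft/s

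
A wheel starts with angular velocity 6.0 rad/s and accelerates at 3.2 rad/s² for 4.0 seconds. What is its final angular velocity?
ω = ω₀ + αt = 6.0 + 3.2 × 4.0 = 18.8 rad/s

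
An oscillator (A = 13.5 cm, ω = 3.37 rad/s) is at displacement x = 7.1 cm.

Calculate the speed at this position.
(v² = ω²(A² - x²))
v = ω√(A² − x²) = 3.37×√(0.135² − 0.071²) = 0.3869 m/s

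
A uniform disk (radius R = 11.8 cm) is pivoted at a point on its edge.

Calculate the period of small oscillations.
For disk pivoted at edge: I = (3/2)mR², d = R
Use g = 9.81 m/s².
I/m = (3/2)R² = 0.02089 m²; d = R = 0.118 m
T = 2π√((3/2)R²/(gR)) = 2π√(3R/(2g)) = 0.844 s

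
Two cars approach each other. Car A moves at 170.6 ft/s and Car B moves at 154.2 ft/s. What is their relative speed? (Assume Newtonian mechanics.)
v_rel = v_A + v_B = 170.6 + 154.2 = 324.8 ft/s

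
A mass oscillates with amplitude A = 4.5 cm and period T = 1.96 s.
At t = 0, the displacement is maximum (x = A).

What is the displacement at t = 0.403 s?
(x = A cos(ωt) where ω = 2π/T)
ω = 2π/T = 2π/1.96 = 3.206 rad/s
x = A cos(ωt) = 4.5×cos(3.206×0.403) = 1.239 cm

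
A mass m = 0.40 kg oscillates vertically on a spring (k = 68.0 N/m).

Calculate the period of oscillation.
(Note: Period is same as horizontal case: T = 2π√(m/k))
T = 2π√(m/k) = 2π√(0.4/68.0) = 0.4819 s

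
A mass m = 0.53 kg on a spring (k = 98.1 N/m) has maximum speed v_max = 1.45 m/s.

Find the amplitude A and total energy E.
½mv²_max = ½kA² → A = v_max√(m/k) = 1.45×√(0.53/98.1) = 0.1066 m = 10.66 cm
E = ½mv²_max = ½×0.53×1.45² = 0.5572 J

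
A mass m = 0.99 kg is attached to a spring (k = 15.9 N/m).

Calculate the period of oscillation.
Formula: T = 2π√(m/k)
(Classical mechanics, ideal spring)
T = 2π√(m/k) = 2π√(0.99/15.9) = 1.568 s; f = 1/T = 0.6378 Hz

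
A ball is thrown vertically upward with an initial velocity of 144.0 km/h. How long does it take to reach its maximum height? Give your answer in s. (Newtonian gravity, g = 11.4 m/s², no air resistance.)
t_up = v₀/g (with unit conversion) = 3.509 s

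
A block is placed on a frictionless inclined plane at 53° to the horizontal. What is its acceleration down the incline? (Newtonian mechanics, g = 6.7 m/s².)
a = g sin(θ) = 6.7 × sin(53°) = 6.7 × 0.7986 = 5.35 m/s²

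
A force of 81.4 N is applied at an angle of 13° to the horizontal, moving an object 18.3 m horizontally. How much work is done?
W = Fd cosθ = 81.4×18.3×cos(13°) = 1451.4 J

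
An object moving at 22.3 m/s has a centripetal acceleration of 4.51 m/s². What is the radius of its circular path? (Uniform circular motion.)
r = v²/a_c = 22.3²/4.51 = 110.26 m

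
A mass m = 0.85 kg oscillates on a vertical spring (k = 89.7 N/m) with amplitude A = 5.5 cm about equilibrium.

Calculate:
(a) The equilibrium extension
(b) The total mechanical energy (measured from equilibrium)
x_eq = mg/k = 0.85×9.81/89.7 = 0.09296 m = 9.296 cm
E = ½kA² = ½×89.7×(0.055)² = 0.1357 J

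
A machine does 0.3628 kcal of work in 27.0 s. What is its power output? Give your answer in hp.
P = W/t = 1518 J / 27 s = 56.22 W = 0.07539 hp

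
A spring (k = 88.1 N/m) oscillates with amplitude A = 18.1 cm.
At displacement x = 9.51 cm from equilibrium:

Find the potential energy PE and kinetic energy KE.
E_total = ½kA² = ½×88.1×(0.181)² = 1.443 J
PE = ½kx² = ½×88.1×(0.0951)² = 0.3984 J
KE = E_total − PE = 1.045 J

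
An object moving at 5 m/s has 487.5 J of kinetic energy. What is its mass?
KE = ½mv² → m = 2KE/v² = 2×487.5/5² = 39.0 kg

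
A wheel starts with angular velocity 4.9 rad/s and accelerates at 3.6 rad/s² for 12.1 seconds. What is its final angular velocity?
ω = ω₀ + αt = 4.9 + 3.6 × 12.1 = 48.46 rad/s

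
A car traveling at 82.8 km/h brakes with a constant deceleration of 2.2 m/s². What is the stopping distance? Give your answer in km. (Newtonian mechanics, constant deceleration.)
d = v₀² / (2a) (with unit conversion) = 0.1202 km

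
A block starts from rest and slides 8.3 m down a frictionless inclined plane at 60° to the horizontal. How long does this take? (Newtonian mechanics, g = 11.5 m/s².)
a = g sin(θ) = 11.5 × sin(60°) = 9.96 m/s²
t = √(2d/a) = √(2 × 8.3 / 9.96) = 1.29 s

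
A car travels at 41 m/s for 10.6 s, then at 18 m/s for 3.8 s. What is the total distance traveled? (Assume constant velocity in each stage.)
d₁ = v₁t₁ = 41 × 10.6 = 434.6 m
d₂ = v₂t₂ = 18 × 3.8 = 68.4 m
d_total = 434.6 + 68.4 = 503.0 m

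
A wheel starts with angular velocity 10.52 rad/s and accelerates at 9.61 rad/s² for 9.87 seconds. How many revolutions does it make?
θ = ω₀t + ½αt² = 10.52×9.87 + ½×9.61×9.87² = 571.92 rad
Revolutions = θ/(2π) = 571.92/(2π) = 91.02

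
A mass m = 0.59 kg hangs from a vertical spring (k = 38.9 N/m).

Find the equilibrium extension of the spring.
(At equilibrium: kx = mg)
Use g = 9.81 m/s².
x_eq = mg/k = 0.59×9.81/38.9 = 0.1488 m = 14.88 cm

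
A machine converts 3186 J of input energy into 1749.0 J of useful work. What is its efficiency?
η = W_out/W_in = 1749.0/3186 = 0.549 = 54.9%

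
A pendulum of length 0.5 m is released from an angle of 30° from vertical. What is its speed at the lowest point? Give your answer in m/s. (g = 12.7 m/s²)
h = L(1 − cosθ) = 0.5×(1 − cos30°) = 0.06699 m
v = √(2gh) = √(2×12.7×0.06699) = 1.304 m/s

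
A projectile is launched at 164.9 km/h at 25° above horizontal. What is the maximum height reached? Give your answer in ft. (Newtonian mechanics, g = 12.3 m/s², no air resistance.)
H = v₀²sin²(θ)/(2g) (with unit conversion) = 49.98 ft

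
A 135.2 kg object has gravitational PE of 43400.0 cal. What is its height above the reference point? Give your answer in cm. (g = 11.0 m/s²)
PE = mgh → h = PE/(mg) = 1.816e+05 J / (135.2 kg × 11.0 m/s²) = 122.1 m = 12210.0 cm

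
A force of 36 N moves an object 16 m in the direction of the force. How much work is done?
W = Fd = 36×16 = 576.0 J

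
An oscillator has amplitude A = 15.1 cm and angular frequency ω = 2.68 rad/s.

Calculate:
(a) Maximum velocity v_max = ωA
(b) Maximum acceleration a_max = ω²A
v_max = ωA = 2.68×0.151 = 0.4047 m/s
a_max = ω²A = 2.68²×0.151 = 1.085 m/s²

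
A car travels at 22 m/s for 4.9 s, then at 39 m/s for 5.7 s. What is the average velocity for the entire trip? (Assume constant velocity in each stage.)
d₁ = v₁t₁ = 22 × 4.9 = 107.8 m
d₂ = v₂t₂ = 39 × 5.7 = 222.3 m
d_total = 330.1 m, t_total = 10.6 s
v_avg = d_total/t_total = 330.1/10.6 = 31.14 m/s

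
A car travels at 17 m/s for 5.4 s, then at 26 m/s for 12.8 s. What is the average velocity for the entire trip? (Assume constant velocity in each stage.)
d₁ = v₁t₁ = 17 × 5.4 = 91.8 m
d₂ = v₂t₂ = 26 × 12.8 = 332.8 m
d_total = 424.6 m, t_total = 18.2 s
v_avg = d_total/t_total = 424.6/18.2 = 23.33 m/s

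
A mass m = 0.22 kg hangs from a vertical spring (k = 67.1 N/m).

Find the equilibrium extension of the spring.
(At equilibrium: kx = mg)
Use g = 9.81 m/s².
x_eq = mg/k = 0.22×9.81/67.1 = 0.03216 m = 3.216 cm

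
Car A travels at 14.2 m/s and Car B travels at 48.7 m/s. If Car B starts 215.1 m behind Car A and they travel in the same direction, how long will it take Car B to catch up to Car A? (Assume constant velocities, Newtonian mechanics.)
Relative speed: v_rel = 48.7 - 14.2 = 34.5 m/s
Time to catch: t = d₀/v_rel = 215.1/34.5 = 6.23 s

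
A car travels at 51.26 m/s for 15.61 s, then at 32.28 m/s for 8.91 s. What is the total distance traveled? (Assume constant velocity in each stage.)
d₁ = v₁t₁ = 51.26 × 15.61 = 800.169 m
d₂ = v₂t₂ = 32.28 × 8.91 = 287.615 m
d_total = 800.169 + 287.615 = 1087.78 m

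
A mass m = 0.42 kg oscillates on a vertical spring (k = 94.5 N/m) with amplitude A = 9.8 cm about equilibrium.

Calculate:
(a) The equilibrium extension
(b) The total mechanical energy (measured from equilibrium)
x_eq = mg/k = 0.42×9.81/94.5 = 0.0436 m = 4.36 cm
E = ½kA² = ½×94.5×(0.098)² = 0.4538 J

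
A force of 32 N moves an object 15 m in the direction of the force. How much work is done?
W = Fd = 32×15 = 480.0 J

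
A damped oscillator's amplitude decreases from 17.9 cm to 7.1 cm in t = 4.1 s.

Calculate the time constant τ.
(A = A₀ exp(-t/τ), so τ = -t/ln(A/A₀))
A/A₀ = 7.1/17.9 = 0.3966; ln(A/A₀) = -0.9247
τ = −t/ln(A/A₀) = −4.1/-0.9247 = 4.434 s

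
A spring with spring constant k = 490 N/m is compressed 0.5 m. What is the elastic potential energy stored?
PE = ½kx² = ½×490×0.5² = 61.25 J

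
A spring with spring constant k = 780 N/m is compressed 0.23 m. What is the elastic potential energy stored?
PE = ½kx² = ½×780×0.23² = 20.63 J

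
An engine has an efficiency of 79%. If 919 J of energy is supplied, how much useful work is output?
W_out = η × W_in = 0.79 × 919 = 726.01 J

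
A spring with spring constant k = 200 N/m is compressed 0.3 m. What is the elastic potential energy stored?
PE = ½kx² = ½×200×0.3² = 9.0 J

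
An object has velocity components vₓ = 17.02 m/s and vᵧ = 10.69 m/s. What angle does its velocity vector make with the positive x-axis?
θ = arctan(vᵧ/vₓ) = arctan(10.69/17.02) = 32.13°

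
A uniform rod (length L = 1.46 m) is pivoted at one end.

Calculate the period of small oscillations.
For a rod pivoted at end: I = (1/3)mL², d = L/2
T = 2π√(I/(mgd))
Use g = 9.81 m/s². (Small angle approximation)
I/m = (1/3)L² = 0.7105 m²; d = L/2 = 0.73 m
T = 2π√(I/(mgd)) = 2π√(0.7105/(9.81×0.73)) = 1.979 s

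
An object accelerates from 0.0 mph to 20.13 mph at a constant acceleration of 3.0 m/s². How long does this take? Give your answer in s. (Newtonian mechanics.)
t = (v - v₀)/a (with unit conversion) = 3.0 s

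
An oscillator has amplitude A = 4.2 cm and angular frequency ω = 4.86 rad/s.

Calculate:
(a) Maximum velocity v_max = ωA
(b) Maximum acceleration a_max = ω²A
v_max = ωA = 4.86×0.042 = 0.2041 m/s
a_max = ω²A = 4.86²×0.042 = 0.992 m/s²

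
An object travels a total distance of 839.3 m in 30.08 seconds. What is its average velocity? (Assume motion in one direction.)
v_avg = Δd / Δt = 839.3 / 30.08 = 27.9 m/s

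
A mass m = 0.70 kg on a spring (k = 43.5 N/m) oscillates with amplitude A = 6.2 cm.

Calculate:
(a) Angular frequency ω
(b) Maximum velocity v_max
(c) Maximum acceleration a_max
ω = √(k/m) = √(43.5/0.7) = 7.883 rad/s
v_max = ωA = 7.883×0.062 = 0.4888 m/s
a_max = ω²A = 7.883²×0.062 = 3.853 m/s²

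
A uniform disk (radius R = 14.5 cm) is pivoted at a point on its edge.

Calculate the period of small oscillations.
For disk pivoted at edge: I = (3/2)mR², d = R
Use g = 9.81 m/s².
I/m = (3/2)R² = 0.03154 m²; d = R = 0.145 m
T = 2π√((3/2)R²/(gR)) = 2π√(3R/(2g)) = 0.9356 s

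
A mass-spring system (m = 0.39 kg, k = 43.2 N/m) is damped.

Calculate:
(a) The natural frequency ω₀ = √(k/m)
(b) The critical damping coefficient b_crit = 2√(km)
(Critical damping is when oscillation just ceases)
ω₀ = √(k/m) = √(43.2/0.39) = 10.52 rad/s
b_crit = 2√(km) = 2√(43.2×0.39) = 8.209 kg/s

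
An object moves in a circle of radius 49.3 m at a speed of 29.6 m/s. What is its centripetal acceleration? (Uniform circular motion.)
a_c = v²/r = 29.6²/49.3 = 876.16/49.3 = 17.77 m/s²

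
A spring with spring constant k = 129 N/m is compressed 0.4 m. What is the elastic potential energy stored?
PE = ½kx² = ½×129×0.4² = 10.32 J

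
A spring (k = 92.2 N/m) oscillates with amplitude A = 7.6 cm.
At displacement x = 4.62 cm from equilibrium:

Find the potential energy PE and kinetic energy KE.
E_total = ½kA² = ½×92.2×(0.076)² = 0.2663 J
PE = ½kx² = ½×92.2×(0.0462)² = 0.0984 J
KE = E_total − PE = 0.1679 J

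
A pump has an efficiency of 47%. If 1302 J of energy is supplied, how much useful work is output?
W_out = η × W_in = 0.47 × 1302 = 611.94 J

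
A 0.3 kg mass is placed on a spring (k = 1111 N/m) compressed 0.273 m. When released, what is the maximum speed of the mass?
½kx² = ½mv² → v = x√(k/m) = 0.273×√(1111/0.3) = 16.61 m/s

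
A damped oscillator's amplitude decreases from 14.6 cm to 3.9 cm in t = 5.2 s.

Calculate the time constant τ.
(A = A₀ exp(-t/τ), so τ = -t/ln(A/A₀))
A/A₀ = 3.9/14.6 = 0.2671; ln(A/A₀) = -1.32
τ = −t/ln(A/A₀) = −5.2/-1.32 = 3.939 s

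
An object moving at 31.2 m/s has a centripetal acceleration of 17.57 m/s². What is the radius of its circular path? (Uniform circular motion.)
r = v²/a_c = 31.2²/17.57 = 55.4 m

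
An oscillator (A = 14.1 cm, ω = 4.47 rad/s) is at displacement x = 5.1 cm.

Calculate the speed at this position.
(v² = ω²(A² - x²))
v = ω√(A² − x²) = 4.47×√(0.141² − 0.051²) = 0.5876 m/s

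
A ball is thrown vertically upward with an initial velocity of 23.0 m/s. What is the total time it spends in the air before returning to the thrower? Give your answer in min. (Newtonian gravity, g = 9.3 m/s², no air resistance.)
t_total = 2v₀/g (with unit conversion) = 0.08244 min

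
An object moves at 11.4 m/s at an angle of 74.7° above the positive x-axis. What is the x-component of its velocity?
vₓ = v cos(θ) = 11.4 × cos(74.7°) = 3.01 m/s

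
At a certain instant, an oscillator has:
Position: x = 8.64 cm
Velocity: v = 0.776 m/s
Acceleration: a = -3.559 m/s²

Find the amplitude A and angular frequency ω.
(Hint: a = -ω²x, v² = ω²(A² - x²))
a = −ω²x → ω = √(|a|/x) = √(3.559/0.0864) = 6.418 rad/s
v² = ω²(A² − x²) → A = √(x² + v²/ω²) = √(0.0864² + 0.776²/6.418²) = 0.1486 m = 14.86 cm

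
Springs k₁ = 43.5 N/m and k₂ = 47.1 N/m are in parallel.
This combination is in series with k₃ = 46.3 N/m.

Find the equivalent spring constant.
k₁₂ = k₁ + k₂ = 90.6 N/m (parallel)
1/k_eq = 1/k₁₂ + 1/k₃ → k_eq = 30.64 N/m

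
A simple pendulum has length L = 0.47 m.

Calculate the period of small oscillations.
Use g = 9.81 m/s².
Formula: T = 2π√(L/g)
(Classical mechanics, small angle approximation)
T = 2π√(L/g) = 2π√(0.47/9.81) = 1.375 s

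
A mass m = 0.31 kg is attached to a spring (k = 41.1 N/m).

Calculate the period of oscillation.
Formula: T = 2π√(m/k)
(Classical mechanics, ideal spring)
T = 2π√(m/k) = 2π√(0.31/41.1) = 0.5457 s; f = 1/T = 1.833 Hz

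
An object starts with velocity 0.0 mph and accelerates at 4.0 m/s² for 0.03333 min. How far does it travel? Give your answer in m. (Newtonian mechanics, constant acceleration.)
d = v₀t + ½at² (with unit conversion) = 7.998 m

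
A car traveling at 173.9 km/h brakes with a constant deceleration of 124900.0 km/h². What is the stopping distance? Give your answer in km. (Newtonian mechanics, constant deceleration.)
d = v₀² / (2a) (with unit conversion) = 0.1211 km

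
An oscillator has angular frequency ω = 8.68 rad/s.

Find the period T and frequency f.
T = 2π/ω = 2π/8.68 = 0.7239 s; f = ω/2π = 1.381 Hz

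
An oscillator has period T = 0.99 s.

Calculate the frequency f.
f = 1/T = 1/0.99 = 1.01 Hz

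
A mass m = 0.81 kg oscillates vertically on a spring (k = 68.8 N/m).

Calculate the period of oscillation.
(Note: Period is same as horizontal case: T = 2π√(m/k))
T = 2π√(m/k) = 2π√(0.81/68.8) = 0.6818 s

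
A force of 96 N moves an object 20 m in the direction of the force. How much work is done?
W = Fd = 96×20 = 1920.0 J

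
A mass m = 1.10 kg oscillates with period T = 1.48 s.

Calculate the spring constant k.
T = 2π√(m/k) → k = m(2π/T)² = 1.1×(2π/1.48)² = 19.83 N/m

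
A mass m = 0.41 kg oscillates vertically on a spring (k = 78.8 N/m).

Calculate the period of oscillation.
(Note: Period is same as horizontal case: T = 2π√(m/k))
T = 2π√(m/k) = 2π√(0.41/78.8) = 0.4532 s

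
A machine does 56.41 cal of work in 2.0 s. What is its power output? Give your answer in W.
P = W/t = 236 J / 2 s = 118 W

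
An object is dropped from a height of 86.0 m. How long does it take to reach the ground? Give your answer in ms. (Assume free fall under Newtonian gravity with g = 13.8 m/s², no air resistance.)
t = √(2h/g) (with unit conversion) = 3530.0 ms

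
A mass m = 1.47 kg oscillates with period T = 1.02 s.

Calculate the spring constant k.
T = 2π√(m/k) → k = m(2π/T)² = 1.47×(2π/1.02)² = 55.78 N/m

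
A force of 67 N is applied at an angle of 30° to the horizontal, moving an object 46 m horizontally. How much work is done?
W = Fd cosθ = 67×46×cos(30°) = 2669.1 J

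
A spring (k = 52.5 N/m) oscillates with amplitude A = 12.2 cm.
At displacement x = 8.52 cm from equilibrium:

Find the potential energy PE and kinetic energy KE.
E_total = ½kA² = ½×52.5×(0.122)² = 0.3907 J
PE = ½kx² = ½×52.5×(0.0852)² = 0.1905 J
KE = E_total − PE = 0.2002 J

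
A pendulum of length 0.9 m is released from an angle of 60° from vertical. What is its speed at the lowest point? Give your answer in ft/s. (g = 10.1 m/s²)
h = L(1 − cosθ) = 0.9×(1 − cos60°) = 0.45 m
v = √(2gh) = √(2×10.1×0.45) = 3.015 m/s = 9.892 ft/s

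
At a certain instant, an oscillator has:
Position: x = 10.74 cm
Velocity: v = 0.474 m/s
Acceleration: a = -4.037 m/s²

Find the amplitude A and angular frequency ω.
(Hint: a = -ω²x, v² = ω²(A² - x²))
a = −ω²x → ω = √(|a|/x) = √(4.037/0.1074) = 6.131 rad/s
v² = ω²(A² − x²) → A = √(x² + v²/ω²) = √(0.1074² + 0.474²/6.131²) = 0.1323 m = 13.23 cm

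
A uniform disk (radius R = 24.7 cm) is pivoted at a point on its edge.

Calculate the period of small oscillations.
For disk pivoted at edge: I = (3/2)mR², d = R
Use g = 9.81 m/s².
I/m = (3/2)R² = 0.09151 m²; d = R = 0.247 m
T = 2π√((3/2)R²/(gR)) = 2π√(3R/(2g)) = 1.221 s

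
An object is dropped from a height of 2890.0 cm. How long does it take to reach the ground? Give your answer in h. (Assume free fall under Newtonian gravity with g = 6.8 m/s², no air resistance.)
t = √(2h/g) (with unit conversion) = 0.0008099 h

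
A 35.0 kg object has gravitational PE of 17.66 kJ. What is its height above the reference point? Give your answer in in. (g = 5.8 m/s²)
PE = mgh → h = PE/(mg) = 1.766e+04 J / (35 kg × 5.8 m/s²) = 87 m = 3425.0 in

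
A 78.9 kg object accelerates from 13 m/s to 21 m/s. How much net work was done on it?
W_net = ΔKE = ½m(v₂² − v₁²) = ½×78.9×(21² − 13²) = 10730.4 J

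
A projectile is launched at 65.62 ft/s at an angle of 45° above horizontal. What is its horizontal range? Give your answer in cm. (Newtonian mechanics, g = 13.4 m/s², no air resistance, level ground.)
R = v₀² sin(2θ) / g (with unit conversion) = 2985.0 cm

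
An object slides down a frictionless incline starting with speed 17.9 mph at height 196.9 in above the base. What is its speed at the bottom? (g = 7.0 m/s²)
½mv₀² + mgh = ½mv² → v = √(v₀² + 2gh) = √(8.002² + 2×7.0×5.001) = 11.58 m/s = 25.9 mph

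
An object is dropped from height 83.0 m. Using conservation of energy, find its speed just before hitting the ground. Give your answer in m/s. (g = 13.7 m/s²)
mgh = ½mv² → v = √(2gh) = √(2×13.7×83) = 47.69 m/s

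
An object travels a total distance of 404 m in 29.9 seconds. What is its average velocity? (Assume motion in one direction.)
v_avg = Δd / Δt = 404 / 29.9 = 13.51 m/s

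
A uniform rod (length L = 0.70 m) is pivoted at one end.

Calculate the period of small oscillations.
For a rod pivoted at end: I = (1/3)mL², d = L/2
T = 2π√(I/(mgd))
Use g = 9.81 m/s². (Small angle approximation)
I/m = (1/3)L² = 0.1633 m²; d = L/2 = 0.35 m
T = 2π√(I/(mgd)) = 2π√(0.1633/(9.81×0.35)) = 1.37 s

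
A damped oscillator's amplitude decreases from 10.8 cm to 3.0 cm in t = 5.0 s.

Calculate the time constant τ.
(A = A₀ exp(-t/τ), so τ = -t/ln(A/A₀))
A/A₀ = 3.0/10.8 = 0.2778; ln(A/A₀) = -1.281
τ = −t/ln(A/A₀) = −5.0/-1.281 = 3.903 s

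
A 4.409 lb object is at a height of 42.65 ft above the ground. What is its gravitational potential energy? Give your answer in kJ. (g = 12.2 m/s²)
PE = mgh = 2 kg × 12.2 m/s² × 13 m = 317.2 J = 0.3172 kJ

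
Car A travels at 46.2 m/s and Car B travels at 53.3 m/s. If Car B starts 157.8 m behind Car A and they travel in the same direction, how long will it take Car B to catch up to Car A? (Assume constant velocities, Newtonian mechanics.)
Relative speed: v_rel = 53.3 - 46.2 = 7.1 m/s
Time to catch: t = d₀/v_rel = 157.8/7.1 = 22.23 s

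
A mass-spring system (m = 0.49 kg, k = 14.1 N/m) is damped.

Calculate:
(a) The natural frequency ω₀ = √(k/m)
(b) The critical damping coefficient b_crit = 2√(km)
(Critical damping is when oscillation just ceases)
ω₀ = √(k/m) = √(14.1/0.49) = 5.364 rad/s
b_crit = 2√(km) = 2√(14.1×0.49) = 5.257 kg/s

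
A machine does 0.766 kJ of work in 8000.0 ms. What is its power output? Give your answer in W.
P = W/t = 766 J / 8 s = 95.75 W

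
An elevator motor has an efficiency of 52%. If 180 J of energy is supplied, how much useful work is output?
W_out = η × W_in = 0.52 × 180 = 93.6 J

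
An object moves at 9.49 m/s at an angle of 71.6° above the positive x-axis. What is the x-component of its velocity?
vₓ = v cos(θ) = 9.49 × cos(71.6°) = 3.0 m/s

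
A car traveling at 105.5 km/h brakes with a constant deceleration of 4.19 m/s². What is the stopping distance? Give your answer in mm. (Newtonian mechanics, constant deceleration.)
d = v₀² / (2a) (with unit conversion) = 102500.0 mm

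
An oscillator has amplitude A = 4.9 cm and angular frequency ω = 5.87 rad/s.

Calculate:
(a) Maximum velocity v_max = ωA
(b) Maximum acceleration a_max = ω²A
v_max = ωA = 5.87×0.049 = 0.2876 m/s
a_max = ω²A = 5.87²×0.049 = 1.688 m/s²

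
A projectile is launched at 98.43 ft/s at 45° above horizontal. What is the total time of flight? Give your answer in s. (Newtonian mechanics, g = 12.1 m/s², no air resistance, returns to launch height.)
T = 2v₀sin(θ)/g (with unit conversion) = 3.506 s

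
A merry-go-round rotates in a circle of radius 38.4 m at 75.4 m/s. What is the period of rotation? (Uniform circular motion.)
T = 2πr/v = 2π×38.4/75.4 = 3.2 s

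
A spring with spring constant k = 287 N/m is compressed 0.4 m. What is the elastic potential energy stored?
PE = ½kx² = ½×287×0.4² = 22.96 J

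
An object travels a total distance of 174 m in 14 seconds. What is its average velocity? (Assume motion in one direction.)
v_avg = Δd / Δt = 174 / 14 = 12.43 m/s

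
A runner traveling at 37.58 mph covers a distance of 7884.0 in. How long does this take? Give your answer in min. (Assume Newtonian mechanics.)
t = d/v (with unit conversion) = 0.1987 min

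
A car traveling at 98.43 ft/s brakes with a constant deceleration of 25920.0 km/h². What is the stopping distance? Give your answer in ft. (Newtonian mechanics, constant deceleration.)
d = v₀² / (2a) (with unit conversion) = 738.3 ft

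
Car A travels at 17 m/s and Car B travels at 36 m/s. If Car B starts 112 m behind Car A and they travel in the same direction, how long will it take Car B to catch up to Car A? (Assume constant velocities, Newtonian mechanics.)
Relative speed: v_rel = 36 - 17 = 19 m/s
Time to catch: t = d₀/v_rel = 112/19 = 5.89 s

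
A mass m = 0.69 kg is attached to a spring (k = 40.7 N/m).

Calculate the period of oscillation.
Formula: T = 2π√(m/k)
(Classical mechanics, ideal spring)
T = 2π√(m/k) = 2π√(0.69/40.7) = 0.8181 s; f = 1/T = 1.222 Hz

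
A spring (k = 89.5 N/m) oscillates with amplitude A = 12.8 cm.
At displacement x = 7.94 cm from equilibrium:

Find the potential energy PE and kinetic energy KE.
E_total = ½kA² = ½×89.5×(0.128)² = 0.7332 J
PE = ½kx² = ½×89.5×(0.0794)² = 0.2821 J
KE = E_total − PE = 0.4511 J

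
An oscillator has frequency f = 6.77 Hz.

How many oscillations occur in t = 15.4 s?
n = f×t = 6.77×15.4 = 104.3 oscillations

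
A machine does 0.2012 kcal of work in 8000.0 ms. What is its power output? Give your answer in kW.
P = W/t = 841.8 J / 8 s = 105.2 W = 0.1052 kW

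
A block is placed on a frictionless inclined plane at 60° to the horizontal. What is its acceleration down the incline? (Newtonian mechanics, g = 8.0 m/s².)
a = g sin(θ) = 8.0 × sin(60°) = 8.0 × 0.866 = 6.93 m/s²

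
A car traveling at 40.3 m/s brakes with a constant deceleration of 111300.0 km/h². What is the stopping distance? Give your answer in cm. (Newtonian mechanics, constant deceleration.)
d = v₀² / (2a) (with unit conversion) = 9456.0 cm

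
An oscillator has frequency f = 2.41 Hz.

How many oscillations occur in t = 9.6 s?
n = f×t = 2.41×9.6 = 23.14 oscillations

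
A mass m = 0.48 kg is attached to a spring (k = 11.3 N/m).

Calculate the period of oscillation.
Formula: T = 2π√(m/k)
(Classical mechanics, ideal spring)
T = 2π√(m/k) = 2π√(0.48/11.3) = 1.295 s; f = 1/T = 0.7722 Hz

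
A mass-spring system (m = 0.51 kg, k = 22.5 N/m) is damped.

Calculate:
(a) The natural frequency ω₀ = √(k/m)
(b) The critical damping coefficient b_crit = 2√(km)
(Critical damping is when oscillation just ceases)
ω₀ = √(k/m) = √(22.5/0.51) = 6.642 rad/s
b_crit = 2√(km) = 2√(22.5×0.51) = 6.775 kg/s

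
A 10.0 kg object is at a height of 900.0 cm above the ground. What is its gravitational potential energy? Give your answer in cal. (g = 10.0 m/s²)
PE = mgh = 10 kg × 10.0 m/s² × 9 m = 900 J = 215.1 cal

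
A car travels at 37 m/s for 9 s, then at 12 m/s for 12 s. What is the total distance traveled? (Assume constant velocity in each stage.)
d₁ = v₁t₁ = 37 × 9 = 333 m
d₂ = v₂t₂ = 12 × 12 = 144 m
d_total = 333 + 144 = 477 m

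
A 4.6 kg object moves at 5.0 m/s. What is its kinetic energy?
KE = ½mv² = ½×4.6×5.0² = 57.5 J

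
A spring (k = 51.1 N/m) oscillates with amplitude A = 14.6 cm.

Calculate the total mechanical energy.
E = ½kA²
E = ½kA² = ½×51.1×(0.146)² = 0.5446 J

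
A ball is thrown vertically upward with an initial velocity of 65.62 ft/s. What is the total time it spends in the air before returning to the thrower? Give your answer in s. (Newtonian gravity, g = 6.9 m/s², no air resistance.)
t_total = 2v₀/g (with unit conversion) = 5.797 s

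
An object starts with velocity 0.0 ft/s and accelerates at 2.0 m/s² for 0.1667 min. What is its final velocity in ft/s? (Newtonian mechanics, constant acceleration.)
v = v₀ + at (with unit conversion) = 65.63 ft/s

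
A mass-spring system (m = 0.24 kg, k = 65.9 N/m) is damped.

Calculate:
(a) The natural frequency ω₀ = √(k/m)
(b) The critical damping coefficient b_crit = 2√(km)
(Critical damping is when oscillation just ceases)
ω₀ = √(k/m) = √(65.9/0.24) = 16.57 rad/s
b_crit = 2√(km) = 2√(65.9×0.24) = 7.954 kg/s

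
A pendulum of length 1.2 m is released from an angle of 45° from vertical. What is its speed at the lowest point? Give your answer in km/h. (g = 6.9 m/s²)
h = L(1 − cosθ) = 1.2×(1 − cos45°) = 0.3515 m
v = √(2gh) = √(2×6.9×0.3515) = 2.202 m/s = 7.928 km/h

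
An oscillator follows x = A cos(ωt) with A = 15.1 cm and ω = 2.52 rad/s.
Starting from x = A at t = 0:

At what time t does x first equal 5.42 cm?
cos(ωt) = x/A = 5.42/15.1 = 0.3589
ωt = arccos(0.3589) = 1.204 rad
t = 1.204/2.52 = 0.4776 s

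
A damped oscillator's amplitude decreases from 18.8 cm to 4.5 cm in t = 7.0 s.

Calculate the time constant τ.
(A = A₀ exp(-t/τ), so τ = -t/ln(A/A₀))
A/A₀ = 4.5/18.8 = 0.2394; ln(A/A₀) = -1.43
τ = −t/ln(A/A₀) = −7.0/-1.43 = 4.896 s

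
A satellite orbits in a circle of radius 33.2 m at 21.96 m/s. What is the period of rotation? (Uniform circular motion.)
T = 2πr/v = 2π×33.2/21.96 = 9.5 s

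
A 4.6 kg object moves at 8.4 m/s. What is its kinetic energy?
KE = ½mv² = ½×4.6×8.4² = 162.288 J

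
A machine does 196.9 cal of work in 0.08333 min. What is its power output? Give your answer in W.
P = W/t = 823.8 J / 5 s = 164.8 W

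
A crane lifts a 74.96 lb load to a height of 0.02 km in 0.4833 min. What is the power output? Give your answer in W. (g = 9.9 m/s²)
W = mgh = 34×9.9×20 = 6732 J
P = W/t = 6732/29 = 232.2 W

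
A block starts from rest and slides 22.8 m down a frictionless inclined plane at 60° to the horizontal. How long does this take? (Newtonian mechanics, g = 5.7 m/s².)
a = g sin(θ) = 5.7 × sin(60°) = 4.94 m/s²
t = √(2d/a) = √(2 × 22.8 / 4.94) = 3.04 s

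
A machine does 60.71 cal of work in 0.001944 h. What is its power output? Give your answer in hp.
P = W/t = 254 J / 6.998 s = 36.3 W = 0.04867 hp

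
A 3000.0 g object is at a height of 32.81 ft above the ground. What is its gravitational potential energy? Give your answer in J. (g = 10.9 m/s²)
PE = mgh = 3 kg × 10.9 m/s² × 10 m = 327 J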